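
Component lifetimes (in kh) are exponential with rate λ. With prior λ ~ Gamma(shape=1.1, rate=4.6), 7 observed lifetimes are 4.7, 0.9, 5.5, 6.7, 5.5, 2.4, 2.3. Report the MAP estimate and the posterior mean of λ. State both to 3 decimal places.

λ_MAP = 0.218, E[λ|data] = 0.248

Σ times = 28.0. Posterior: Gamma(shape = 1.1+7 = 8.1, rate = 4.6+28.0 = 32.6).
Mode = (α−1)/β = 7.1/32.6 = 0.218.
Mean = α/β = 8.1/32.6 = 0.248.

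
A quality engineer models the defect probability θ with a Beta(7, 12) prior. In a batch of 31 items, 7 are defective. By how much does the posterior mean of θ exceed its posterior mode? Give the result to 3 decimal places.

0.009

Posterior: Beta(7+7, 12+24) = Beta(14, 36).
Mode = (14−1)/(14+36−2) = 13/48 = 0.271.
Mean = 14/(14+36) = 14/50 = 0.280.
Difference = 0.280 − 0.271 = 0.009.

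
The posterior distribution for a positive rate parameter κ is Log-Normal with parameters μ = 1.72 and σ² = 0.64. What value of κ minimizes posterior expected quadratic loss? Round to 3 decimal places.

7.691

Mode = exp(μ − σ²) = exp(1.08) = 2.945.
Mean = exp(μ + σ²/2) = exp(2.040) = 7.691.
Quadratic loss ⇒ the optimal estimator is the posterior mean.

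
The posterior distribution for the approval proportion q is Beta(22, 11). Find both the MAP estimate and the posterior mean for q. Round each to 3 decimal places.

Mode = (22−1)/(22+11−2) = 21/31 = 0.677.
Mean = 22/(22+11) = 22/33 = 0.667.

MAP estimate = 0.677, posterior mean = 0.667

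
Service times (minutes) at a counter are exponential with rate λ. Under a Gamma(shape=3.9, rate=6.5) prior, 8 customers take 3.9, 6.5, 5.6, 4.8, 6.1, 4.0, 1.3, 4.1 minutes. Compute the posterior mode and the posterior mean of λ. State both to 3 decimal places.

Σ times = 36.3. Posterior: Gamma(shape = 3.9+8 = 11.9, rate = 6.5+36.3 = 42.8).
Mode = (α−1)/β = 10.9/42.8 = 0.255.
Mean = α/β = 11.9/42.8 = 0.278.

λ_MAP = 0.255, E[λ|data] = 0.278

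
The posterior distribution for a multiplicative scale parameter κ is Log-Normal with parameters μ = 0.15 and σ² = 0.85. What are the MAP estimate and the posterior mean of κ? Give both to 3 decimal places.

Mode = exp(μ − σ²) = exp(-0.70) = 0.497.
Mean = exp(μ + σ²/2) = exp(0.575) = 1.777.

κ_MAP = 0.497, E[κ|data] = 1.777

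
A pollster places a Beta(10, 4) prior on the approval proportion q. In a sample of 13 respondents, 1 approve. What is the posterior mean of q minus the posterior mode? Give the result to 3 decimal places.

0.007

Posterior: Beta(10+1, 4+12) = Beta(11, 16).
Mode = (11−1)/(11+16−2) = 10/25 = 0.400.
Mean = 11/(11+16) = 11/27 = 0.407.
Difference = 0.407 − 0.400 = 0.007.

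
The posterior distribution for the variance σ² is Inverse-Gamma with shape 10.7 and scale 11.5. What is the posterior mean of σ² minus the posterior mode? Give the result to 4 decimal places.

0.2027

Mode = β/(α+1) = 11.5/11.7 = 0.9829.
Mean = β/(α−1) = 11.5/9.7 = 1.1856.
Difference = 1.1856 − 0.9829 = 0.2027.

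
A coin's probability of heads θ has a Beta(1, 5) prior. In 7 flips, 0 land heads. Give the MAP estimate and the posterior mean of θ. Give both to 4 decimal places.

Posterior: Beta(1+0, 5+7) = Beta(1, 12).
Since α = 1 ≤ 1 and β > 1, the Beta density is monotone decreasing on [0,1]; the mode is at 0.
Mean = 1/(1+12) = 0.0769.

MAP estimate = 0.0000, posterior mean = 0.0769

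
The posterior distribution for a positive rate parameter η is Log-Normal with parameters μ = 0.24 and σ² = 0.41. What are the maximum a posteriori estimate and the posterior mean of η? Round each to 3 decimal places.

Mode = exp(μ − σ²) = exp(-0.17) = 0.844.
Mean = exp(μ + σ²/2) = exp(0.445) = 1.560.

MAP = 0.844; posterior mean = 1.560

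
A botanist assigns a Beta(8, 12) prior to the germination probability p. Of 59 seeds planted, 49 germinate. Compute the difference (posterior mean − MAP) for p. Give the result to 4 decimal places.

Posterior: Beta(8+49, 12+10) = Beta(57, 22).
Mode = (57−1)/(57+22−2) = 56/77 = 0.7273.
Mean = 57/(57+22) = 57/79 = 0.7215.
Difference = 0.7215 − 0.7273 = -0.0058.
The posterior is left-skewed, so the mode exceeds the mean.

-0.0058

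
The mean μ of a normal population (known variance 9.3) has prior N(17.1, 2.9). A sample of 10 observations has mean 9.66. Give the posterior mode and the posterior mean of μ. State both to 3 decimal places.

μ_MAP = 11.467, E[μ|data] = 11.467

Posterior for μ is Normal. Precision-weighted mean: (1/2.9·17.1 + 10/9.3·9.66) / (1/2.9 + 10/9.3) = 11.467.
A Normal posterior is symmetric, so mode = mean.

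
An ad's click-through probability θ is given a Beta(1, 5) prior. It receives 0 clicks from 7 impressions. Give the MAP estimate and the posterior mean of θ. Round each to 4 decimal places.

Posterior: Beta(1+0, 5+7) = Beta(1, 12).
Since α = 1 ≤ 1 and β > 1, the Beta density is monotone decreasing on [0,1]; the mode is at 0.
Mean = 1/(1+12) = 0.0769.
Right-skewed posterior ⇒ mode < mean.

MAP = 0.0000, posterior mean = 0.0769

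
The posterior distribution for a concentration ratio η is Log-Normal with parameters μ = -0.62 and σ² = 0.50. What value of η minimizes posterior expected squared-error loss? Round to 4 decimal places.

Mode = exp(μ − σ²) = exp(-1.12) = 0.3263.
Mean = exp(μ + σ²/2) = exp(-0.370) = 0.6907.
Squared-error loss ⇒ the optimal estimator is the posterior mean.

0.6907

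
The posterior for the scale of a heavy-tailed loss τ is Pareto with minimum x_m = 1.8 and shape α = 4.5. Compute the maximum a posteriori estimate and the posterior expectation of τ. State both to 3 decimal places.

The Pareto density is strictly decreasing on [x_m, ∞), so the mode is x_m = 1.800.
Mean = α·x_m/(α−1) = 4.5·1.8/3.5 = 2.314.

MAP: 1.800. Posterior mean: 2.314.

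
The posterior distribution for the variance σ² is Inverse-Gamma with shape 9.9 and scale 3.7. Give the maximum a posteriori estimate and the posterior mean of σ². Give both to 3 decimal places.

σ²_MAP = 0.339, E[σ²|data] = 0.416

Mode = β/(α+1) = 3.7/10.9 = 0.339.
Mean = β/(α−1) = 3.7/8.9 = 0.416.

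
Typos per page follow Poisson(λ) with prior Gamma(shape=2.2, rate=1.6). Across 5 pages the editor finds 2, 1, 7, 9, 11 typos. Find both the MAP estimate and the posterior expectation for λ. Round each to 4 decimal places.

Σ counts = 30. Posterior: Gamma(shape = 2.2+30 = 32.2, rate = 1.6+5 = 6.6).
Mode = (α−1)/β = 31.2/6.6 = 4.7273.
Mean = α/β = 32.2/6.6 = 4.8788.
Right-skewed posterior ⇒ mode < mean.

MAP = 4.7273, posterior mean = 4.8788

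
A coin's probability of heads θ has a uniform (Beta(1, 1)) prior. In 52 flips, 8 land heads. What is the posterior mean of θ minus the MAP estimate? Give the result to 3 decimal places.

Posterior: Beta(1+8, 1+44) = Beta(9, 45).
Mode = (9−1)/(9+45−2) = 8/52 = 0.154.
With a flat prior the MAP equals the MLE, 8/52.
Mean = 9/(9+45) = 9/54 = 0.167.
Difference = 0.167 − 0.154 = 0.013.

0.013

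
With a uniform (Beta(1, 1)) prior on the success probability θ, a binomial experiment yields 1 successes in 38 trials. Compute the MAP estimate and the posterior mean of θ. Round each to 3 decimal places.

MAP = 0.026; posterior mean = 0.050

Posterior: Beta(1+1, 1+37) = Beta(2, 38).
Mode = (2−1)/(2+38−2) = 1/38 = 0.026.
With a flat prior the MAP equals the MLE, 1/38.
Mean = 2/(2+38) = 2/40 = 0.050.
Right-skewed posterior ⇒ mode < mean.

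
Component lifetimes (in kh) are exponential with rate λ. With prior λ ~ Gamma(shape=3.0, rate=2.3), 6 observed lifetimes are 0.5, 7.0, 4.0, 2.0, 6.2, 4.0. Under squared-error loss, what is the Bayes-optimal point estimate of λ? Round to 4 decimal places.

Σ times = 23.7. Posterior: Gamma(shape = 3.0+6 = 9.0, rate = 2.3+23.7 = 26.0).
Mode = (α−1)/β = 8.0/26.0 = 0.3077.
Mean = α/β = 9.0/26.0 = 0.3462.
Squared-error loss ⇒ the optimal estimator is the posterior mean.

0.3462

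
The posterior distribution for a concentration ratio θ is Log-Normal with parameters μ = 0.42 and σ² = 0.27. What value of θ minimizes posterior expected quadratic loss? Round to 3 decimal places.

1.742

Mode = exp(μ − σ²) = exp(0.15) = 1.162.
Mean = exp(μ + σ²/2) = exp(0.555) = 1.742.
Quadratic loss ⇒ the optimal estimator is the posterior mean.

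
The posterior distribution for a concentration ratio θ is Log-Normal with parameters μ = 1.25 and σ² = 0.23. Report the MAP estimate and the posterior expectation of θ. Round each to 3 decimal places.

MAP = 2.773; posterior mean = 3.916

Mode = exp(μ − σ²) = exp(1.02) = 2.773.
Mean = exp(μ + σ²/2) = exp(1.365) = 3.916.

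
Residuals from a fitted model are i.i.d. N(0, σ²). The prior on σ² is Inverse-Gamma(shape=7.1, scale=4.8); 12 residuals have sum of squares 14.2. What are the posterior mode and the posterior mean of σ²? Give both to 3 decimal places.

Posterior: Inverse-Gamma(shape = 7.1+12/2 = 13.1, scale = 4.8+14.2/2 = 11.9).
Mode = β/(α+1) = 11.9/14.1 = 0.844.
Mean = β/(α−1) = 11.9/12.1 = 0.983.

σ²_MAP = 0.844, E[σ²|data] = 0.983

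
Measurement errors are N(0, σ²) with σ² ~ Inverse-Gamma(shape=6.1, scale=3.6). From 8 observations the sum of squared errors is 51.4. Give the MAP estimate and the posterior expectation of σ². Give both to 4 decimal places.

MAP: 2.6396. Posterior mean: 3.2198.

Posterior: Inverse-Gamma(shape = 6.1+8/2 = 10.1, scale = 3.6+51.4/2 = 29.3).
Mode = β/(α+1) = 29.3/11.1 = 2.6396.
Mean = β/(α−1) = 29.3/9.1 = 3.2198.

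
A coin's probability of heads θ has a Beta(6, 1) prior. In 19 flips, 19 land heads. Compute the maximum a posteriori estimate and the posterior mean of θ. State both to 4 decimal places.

Posterior: Beta(6+19, 1+0) = Beta(25, 1).
Since β = 1 ≤ 1 and α > 1, the Beta density is monotone increasing on [0,1]; the mode is at 1.
Mean = 25/(25+1) = 0.9615.

maximum a posteriori estimate = 1.0000, posterior mean = 0.9615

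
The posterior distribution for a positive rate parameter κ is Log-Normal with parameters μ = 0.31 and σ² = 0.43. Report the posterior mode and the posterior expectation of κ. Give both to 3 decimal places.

Mode = exp(μ − σ²) = exp(-0.12) = 0.887.
Mean = exp(μ + σ²/2) = exp(0.525) = 1.690.

κ_MAP = 0.887, E[κ|data] = 1.690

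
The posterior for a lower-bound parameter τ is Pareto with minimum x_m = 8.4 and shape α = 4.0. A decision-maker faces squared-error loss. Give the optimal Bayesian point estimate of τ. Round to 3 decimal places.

11.200

The Pareto density is strictly decreasing on [x_m, ∞), so the mode is x_m = 8.400.
Mean = α·x_m/(α−1) = 4.0·8.4/3.0 = 11.200.
Squared-error loss ⇒ the optimal estimator is the posterior mean.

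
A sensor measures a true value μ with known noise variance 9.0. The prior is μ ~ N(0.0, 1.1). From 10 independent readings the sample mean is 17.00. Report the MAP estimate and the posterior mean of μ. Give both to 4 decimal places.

Posterior for μ is Normal. Precision-weighted mean: (1/1.1·0.0 + 10/9.0·17.00) / (1/1.1 + 10/9.0) = 9.3500.
A Normal posterior is symmetric, so mode = mean.

MAP estimate = 9.3500, posterior mean = 9.3500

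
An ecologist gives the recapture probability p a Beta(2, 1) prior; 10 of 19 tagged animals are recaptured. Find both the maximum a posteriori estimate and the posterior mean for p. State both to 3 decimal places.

Posterior: Beta(2+10, 1+9) = Beta(12, 10).
Mode = (12−1)/(12+10−2) = 11/20 = 0.550.
Mean = 12/(12+10) = 12/22 = 0.545.

maximum a posteriori estimate = 0.550, posterior mean = 0.545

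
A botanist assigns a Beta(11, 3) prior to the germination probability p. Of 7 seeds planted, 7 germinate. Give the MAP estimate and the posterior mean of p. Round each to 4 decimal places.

MAP = 0.8947, posterior mean = 0.8571

Posterior: Beta(11+7, 3+0) = Beta(18, 3).
Mode = (18−1)/(18+3−2) = 17/19 = 0.8947.
Mean = 18/(18+3) = 18/21 = 0.8571.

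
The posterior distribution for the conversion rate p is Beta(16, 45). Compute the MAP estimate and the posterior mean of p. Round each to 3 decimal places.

MAP = 0.254; posterior mean = 0.262

Mode = (16−1)/(16+45−2) = 15/59 = 0.254.
Mean = 16/(16+45) = 16/61 = 0.262.
Mean > mode: the posterior has a right tail.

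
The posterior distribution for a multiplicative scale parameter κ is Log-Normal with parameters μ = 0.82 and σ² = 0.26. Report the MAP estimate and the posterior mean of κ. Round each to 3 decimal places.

MAP = 1.751, posterior mean = 2.586

Mode = exp(μ − σ²) = exp(0.56) = 1.751.
Mean = exp(μ + σ²/2) = exp(0.950) = 2.586.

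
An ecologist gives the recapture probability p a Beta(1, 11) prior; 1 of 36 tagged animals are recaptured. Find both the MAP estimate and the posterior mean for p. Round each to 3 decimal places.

Posterior: Beta(1+1, 11+35) = Beta(2, 46).
Mode = (2−1)/(2+46−2) = 1/46 = 0.022.
Mean = 2/(2+46) = 2/48 = 0.042.
The mean is pulled above the mode by the posterior's right skew.

MAP = 0.022; posterior mean = 0.042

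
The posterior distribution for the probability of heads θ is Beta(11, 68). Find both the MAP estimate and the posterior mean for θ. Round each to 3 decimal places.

Mode = (11−1)/(11+68−2) = 10/77 = 0.130.
Mean = 11/(11+68) = 11/79 = 0.139.
Mean > mode: the posterior has a right tail.

MAP estimate = 0.130, posterior mean = 0.139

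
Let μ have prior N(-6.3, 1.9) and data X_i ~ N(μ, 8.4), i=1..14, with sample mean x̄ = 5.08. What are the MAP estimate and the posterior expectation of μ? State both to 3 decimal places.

Posterior for μ is Normal. Precision-weighted mean: (1/1.9·-6.3 + 14/8.4·5.08) / (1/1.9 + 14/8.4) = 2.349.
A Normal posterior is symmetric, so mode = mean.

MAP = 2.349; posterior mean = 2.349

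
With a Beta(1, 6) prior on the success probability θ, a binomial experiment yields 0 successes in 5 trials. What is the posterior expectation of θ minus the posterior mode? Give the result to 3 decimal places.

0.083

Posterior: Beta(1+0, 6+5) = Beta(1, 11).
Since α = 1 ≤ 1 and β > 1, the Beta density is monotone decreasing on [0,1]; the mode is at 0.
Mean = 1/(1+11) = 0.083.
Difference = 0.083 − 0.000 = 0.083.
The posterior is right-skewed, so the mean exceeds the mode.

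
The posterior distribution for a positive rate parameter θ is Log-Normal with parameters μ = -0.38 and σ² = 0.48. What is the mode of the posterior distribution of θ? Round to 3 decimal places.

Mode = exp(μ − σ²) = exp(-0.86) = 0.423.
Mean = exp(μ + σ²/2) = exp(-0.140) = 0.869.
This is the posterior mode — the MAP estimate.

0.423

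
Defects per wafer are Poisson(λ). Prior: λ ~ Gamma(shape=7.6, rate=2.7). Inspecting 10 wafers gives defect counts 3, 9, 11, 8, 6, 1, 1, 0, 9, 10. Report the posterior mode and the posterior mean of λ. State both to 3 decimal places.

Σ counts = 58. Posterior: Gamma(shape = 7.6+58 = 65.6, rate = 2.7+10 = 12.7).
Mode = (α−1)/β = 64.6/12.7 = 5.087.
Mean = α/β = 65.6/12.7 = 5.165.
Mean > mode: the posterior has a right tail.

MAP: 5.087. Posterior mean: 5.165.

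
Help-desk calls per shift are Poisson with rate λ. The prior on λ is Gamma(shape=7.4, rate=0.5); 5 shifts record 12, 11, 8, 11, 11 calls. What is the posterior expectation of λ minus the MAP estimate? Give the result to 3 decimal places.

Σ counts = 53. Posterior: Gamma(shape = 7.4+53 = 60.4, rate = 0.5+5 = 5.5).
Mode = (α−1)/β = 59.4/5.5 = 10.800.
Mean = α/β = 60.4/5.5 = 10.982.
Difference = 10.982 − 10.800 = 0.182.

0.182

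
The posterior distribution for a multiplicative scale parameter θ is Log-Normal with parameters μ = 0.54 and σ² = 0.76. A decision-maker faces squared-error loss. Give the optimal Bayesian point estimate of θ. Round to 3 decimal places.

2.509

Mode = exp(μ − σ²) = exp(-0.22) = 0.803.
Mean = exp(μ + σ²/2) = exp(0.920) = 2.509.
Squared-error loss ⇒ the optimal estimator is the posterior mean.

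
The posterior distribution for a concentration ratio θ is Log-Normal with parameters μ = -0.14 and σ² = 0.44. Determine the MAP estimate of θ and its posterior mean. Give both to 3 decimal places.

Mode = exp(μ − σ²) = exp(-0.58) = 0.560.
Mean = exp(μ + σ²/2) = exp(0.080) = 1.083.

MAP: 0.560. Posterior mean: 1.083.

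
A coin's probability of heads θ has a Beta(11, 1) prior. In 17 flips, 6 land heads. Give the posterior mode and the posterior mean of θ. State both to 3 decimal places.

Posterior: Beta(11+6, 1+11) = Beta(17, 12).
Mode = (17−1)/(17+12−2) = 16/27 = 0.593.
Mean = 17/(17+12) = 17/29 = 0.586.
Mode > mean: the posterior has a left tail.

MAP: 0.593. Posterior mean: 0.586.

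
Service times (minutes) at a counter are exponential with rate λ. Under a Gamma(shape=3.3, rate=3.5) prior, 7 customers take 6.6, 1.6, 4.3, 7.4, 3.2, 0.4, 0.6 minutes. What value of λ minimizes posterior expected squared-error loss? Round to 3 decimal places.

Σ times = 24.1. Posterior: Gamma(shape = 3.3+7 = 10.3, rate = 3.5+24.1 = 27.6).
Mode = (α−1)/β = 9.3/27.6 = 0.337.
Mean = α/β = 10.3/27.6 = 0.373.
Squared-error loss ⇒ the optimal estimator is the posterior mean.

0.373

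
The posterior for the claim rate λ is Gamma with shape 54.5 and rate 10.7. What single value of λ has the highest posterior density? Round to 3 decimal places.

5.000

Mode = (α−1)/β = 53.5/10.7 = 5.000.
Mean = α/β = 54.5/10.7 = 5.093.
This is the posterior mode — the MAP estimate.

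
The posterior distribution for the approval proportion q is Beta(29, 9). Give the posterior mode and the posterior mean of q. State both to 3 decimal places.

MAP = 0.778, posterior mean = 0.763

Mode = (29−1)/(29+9−2) = 28/36 = 0.778.
Mean = 29/(29+9) = 29/38 = 0.763.
Mode > mean: the posterior has a left tail.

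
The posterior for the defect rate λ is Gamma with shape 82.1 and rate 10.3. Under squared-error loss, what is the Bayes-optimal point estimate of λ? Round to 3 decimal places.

7.971

Mode = (α−1)/β = 81.1/10.3 = 7.874.
Mean = α/β = 82.1/10.3 = 7.971.
Squared-error loss ⇒ the optimal estimator is the posterior mean.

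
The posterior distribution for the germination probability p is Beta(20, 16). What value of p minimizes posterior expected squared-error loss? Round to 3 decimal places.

Mode = (20−1)/(20+16−2) = 19/34 = 0.559.
Mean = 20/(20+16) = 20/36 = 0.556.
Squared-error loss ⇒ the optimal estimator is the posterior mean.

0.556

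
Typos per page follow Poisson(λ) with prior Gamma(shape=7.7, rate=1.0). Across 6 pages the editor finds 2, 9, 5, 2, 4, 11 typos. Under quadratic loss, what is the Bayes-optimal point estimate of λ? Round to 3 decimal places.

5.814

Σ counts = 33. Posterior: Gamma(shape = 7.7+33 = 40.7, rate = 1.0+6 = 7.0).
Mode = (α−1)/β = 39.7/7.0 = 5.671.
Mean = α/β = 40.7/7.0 = 5.814.
Quadratic loss ⇒ the optimal estimator is the posterior mean.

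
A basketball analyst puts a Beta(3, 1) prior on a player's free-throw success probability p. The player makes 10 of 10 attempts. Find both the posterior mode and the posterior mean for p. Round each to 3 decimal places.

Posterior: Beta(3+10, 1+0) = Beta(13, 1).
Since β = 1 ≤ 1 and α > 1, the Beta density is monotone increasing on [0,1]; the mode is at 1.
Mean = 13/(13+1) = 0.929.
The mean is pulled below the mode by the posterior's left skew.

MAP = 1.000; posterior mean = 0.929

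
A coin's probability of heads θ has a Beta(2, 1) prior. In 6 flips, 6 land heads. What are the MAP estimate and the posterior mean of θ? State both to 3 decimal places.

Posterior: Beta(2+6, 1+0) = Beta(8, 1).
Since β = 1 ≤ 1 and α > 1, the Beta density is monotone increasing on [0,1]; the mode is at 1.
Mean = 8/(8+1) = 0.889.
The posterior is left-skewed, so the mode exceeds the mean.

θ_MAP = 1.000, E[θ|data] = 0.889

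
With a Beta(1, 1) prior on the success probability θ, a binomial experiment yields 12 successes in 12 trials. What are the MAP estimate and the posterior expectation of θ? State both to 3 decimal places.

Posterior: Beta(1+12, 1+0) = Beta(13, 1).
Since β = 1 ≤ 1 and α > 1, the Beta density is monotone increasing on [0,1]; the mode is at 1.
Mean = 13/(13+1) = 0.929.

MAP = 1.000; posterior mean = 0.929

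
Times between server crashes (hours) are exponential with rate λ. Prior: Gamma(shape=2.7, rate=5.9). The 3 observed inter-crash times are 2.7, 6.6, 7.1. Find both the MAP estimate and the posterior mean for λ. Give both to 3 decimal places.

Σ times = 16.4. Posterior: Gamma(shape = 2.7+3 = 5.7, rate = 5.9+16.4 = 22.3).
Mode = (α−1)/β = 4.7/22.3 = 0.211.
Mean = α/β = 5.7/22.3 = 0.256.

MAP = 0.211; posterior mean = 0.256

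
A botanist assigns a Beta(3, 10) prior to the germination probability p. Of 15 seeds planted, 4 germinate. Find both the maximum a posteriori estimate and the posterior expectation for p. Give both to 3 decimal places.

Posterior: Beta(3+4, 10+11) = Beta(7, 21).
Mode = (7−1)/(7+21−2) = 6/26 = 0.231.
Mean = 7/(7+21) = 7/28 = 0.250.

MAP = 0.231, posterior mean = 0.250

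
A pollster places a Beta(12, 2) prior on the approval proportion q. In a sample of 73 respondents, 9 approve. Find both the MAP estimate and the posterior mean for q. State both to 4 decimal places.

MAP estimate = 0.2353, posterior mean = 0.2414

Posterior: Beta(12+9, 2+64) = Beta(21, 66).
Mode = (21−1)/(21+66−2) = 20/85 = 0.2353.
Mean = 21/(21+66) = 21/87 = 0.2414.
The posterior is right-skewed, so the mean exceeds the mode.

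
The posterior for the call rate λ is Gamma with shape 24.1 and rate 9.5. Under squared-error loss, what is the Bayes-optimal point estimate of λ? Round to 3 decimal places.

2.537

Mode = (α−1)/β = 23.1/9.5 = 2.432.
Mean = α/β = 24.1/9.5 = 2.537.
Squared-error loss ⇒ the optimal estimator is the posterior mean.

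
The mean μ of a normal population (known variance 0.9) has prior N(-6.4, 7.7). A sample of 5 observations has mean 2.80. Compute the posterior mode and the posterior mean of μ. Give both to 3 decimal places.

Posterior for μ is Normal. Precision-weighted mean: (1/7.7·-6.4 + 5/0.9·2.80) / (1/7.7 + 5/0.9) = 2.590.
A Normal posterior is symmetric, so mode = mean.

MAP: 2.590. Posterior mean: 2.590.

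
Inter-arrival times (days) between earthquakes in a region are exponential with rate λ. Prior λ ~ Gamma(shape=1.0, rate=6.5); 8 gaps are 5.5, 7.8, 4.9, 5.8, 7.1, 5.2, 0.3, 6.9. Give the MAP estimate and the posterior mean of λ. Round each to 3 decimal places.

Σ times = 43.5. Posterior: Gamma(shape = 1.0+8 = 9.0, rate = 6.5+43.5 = 50.0).
Mode = (α−1)/β = 8.0/50.0 = 0.160.
Mean = α/β = 9.0/50.0 = 0.180.
Right-skewed posterior ⇒ mode < mean.

MAP = 0.160, posterior mean = 0.180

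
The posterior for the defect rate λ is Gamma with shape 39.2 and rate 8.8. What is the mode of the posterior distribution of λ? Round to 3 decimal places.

Mode = (α−1)/β = 38.2/8.8 = 4.341.
Mean = α/β = 39.2/8.8 = 4.455.
This is the posterior mode — the MAP estimate.

4.341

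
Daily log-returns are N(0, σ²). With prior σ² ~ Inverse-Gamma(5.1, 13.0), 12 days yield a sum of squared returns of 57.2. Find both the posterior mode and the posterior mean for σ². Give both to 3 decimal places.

MAP = 3.438, posterior mean = 4.119

Posterior: Inverse-Gamma(shape = 5.1+12/2 = 11.1, scale = 13.0+57.2/2 = 41.6).
Mode = β/(α+1) = 41.6/12.1 = 3.438.
Mean = β/(α−1) = 41.6/10.1 = 4.119.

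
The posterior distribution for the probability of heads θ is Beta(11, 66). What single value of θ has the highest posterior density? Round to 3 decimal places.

Mode = (11−1)/(11+66−2) = 10/75 = 0.133.
Mean = 11/(11+66) = 11/77 = 0.143.
This is the posterior mode — the MAP estimate.

0.133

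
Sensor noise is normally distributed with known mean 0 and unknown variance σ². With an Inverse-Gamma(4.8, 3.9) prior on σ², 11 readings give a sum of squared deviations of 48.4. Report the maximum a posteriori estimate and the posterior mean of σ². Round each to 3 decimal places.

Posterior: Inverse-Gamma(shape = 4.8+11/2 = 10.3, scale = 3.9+48.4/2 = 28.1).
Mode = β/(α+1) = 28.1/11.3 = 2.487.
Mean = β/(α−1) = 28.1/9.3 = 3.022.
Right-skewed posterior ⇒ mode < mean.

σ²_MAP = 2.487, E[σ²|data] = 3.022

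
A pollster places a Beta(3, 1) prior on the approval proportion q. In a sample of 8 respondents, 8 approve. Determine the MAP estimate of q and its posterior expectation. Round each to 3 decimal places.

MAP: 1.000. Posterior mean: 0.917.

Posterior: Beta(3+8, 1+0) = Beta(11, 1).
Since β = 1 ≤ 1 and α > 1, the Beta density is monotone increasing on [0,1]; the mode is at 1.
Mean = 11/(11+1) = 0.917.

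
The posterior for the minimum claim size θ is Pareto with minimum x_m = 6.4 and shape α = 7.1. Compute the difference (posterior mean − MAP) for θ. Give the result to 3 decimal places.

1.049

The Pareto density is strictly decreasing on [x_m, ∞), so the mode is x_m = 6.400.
Mean = α·x_m/(α−1) = 7.1·6.4/6.1 = 7.449.
Difference = 7.449 − 6.400 = 1.049.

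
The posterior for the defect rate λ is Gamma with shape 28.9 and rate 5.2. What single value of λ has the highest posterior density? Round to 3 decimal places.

5.365

Mode = (α−1)/β = 27.9/5.2 = 5.365.
Mean = α/β = 28.9/5.2 = 5.558.
This is the posterior mode — the MAP estimate.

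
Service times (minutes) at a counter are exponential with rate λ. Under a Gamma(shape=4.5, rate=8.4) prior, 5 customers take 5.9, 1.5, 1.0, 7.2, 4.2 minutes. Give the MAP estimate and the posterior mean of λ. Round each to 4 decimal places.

Σ times = 19.8. Posterior: Gamma(shape = 4.5+5 = 9.5, rate = 8.4+19.8 = 28.2).
Mode = (α−1)/β = 8.5/28.2 = 0.3014.
Mean = α/β = 9.5/28.2 = 0.3369.
Mean > mode: the posterior has a right tail.

MAP estimate = 0.3014, posterior mean = 0.3369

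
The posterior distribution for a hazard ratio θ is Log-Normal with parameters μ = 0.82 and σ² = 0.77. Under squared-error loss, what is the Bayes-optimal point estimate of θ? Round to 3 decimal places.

3.337

Mode = exp(μ − σ²) = exp(0.05) = 1.051.
Mean = exp(μ + σ²/2) = exp(1.205) = 3.337.
Squared-error loss ⇒ the optimal estimator is the posterior mean.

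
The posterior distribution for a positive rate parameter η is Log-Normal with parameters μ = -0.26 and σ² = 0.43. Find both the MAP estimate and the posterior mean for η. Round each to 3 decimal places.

MAP estimate = 0.502, posterior mean = 0.956

Mode = exp(μ − σ²) = exp(-0.69) = 0.502.
Mean = exp(μ + σ²/2) = exp(-0.045) = 0.956.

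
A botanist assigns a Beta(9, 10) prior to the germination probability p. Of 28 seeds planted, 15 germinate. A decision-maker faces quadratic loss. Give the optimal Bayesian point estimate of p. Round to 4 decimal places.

0.5106

Posterior: Beta(9+15, 10+13) = Beta(24, 23).
Mode = (24−1)/(24+23−2) = 23/45 = 0.5111.
Mean = 24/(24+23) = 24/47 = 0.5106.
Quadratic loss ⇒ the optimal estimator is the posterior mean.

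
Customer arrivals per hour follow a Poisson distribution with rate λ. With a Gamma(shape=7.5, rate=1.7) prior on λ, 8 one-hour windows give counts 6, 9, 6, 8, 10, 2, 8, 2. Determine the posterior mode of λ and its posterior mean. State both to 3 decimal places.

Σ counts = 51. Posterior: Gamma(shape = 7.5+51 = 58.5, rate = 1.7+8 = 9.7).
Mode = (α−1)/β = 57.5/9.7 = 5.928.
Mean = α/β = 58.5/9.7 = 6.031.

posterior mode = 5.928, posterior mean = 6.031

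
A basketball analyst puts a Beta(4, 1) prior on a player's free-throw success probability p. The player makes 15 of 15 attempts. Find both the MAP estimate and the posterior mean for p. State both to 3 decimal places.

MAP = 1.000, posterior mean = 0.950

Posterior: Beta(4+15, 1+0) = Beta(19, 1).
Since β = 1 ≤ 1 and α > 1, the Beta density is monotone increasing on [0,1]; the mode is at 1.
Mean = 19/(19+1) = 0.950.
Left-skewed posterior ⇒ mean < mode.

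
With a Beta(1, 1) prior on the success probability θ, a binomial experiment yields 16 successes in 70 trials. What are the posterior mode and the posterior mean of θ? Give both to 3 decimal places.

Posterior: Beta(1+16, 1+54) = Beta(17, 55).
Mode = (17−1)/(17+55−2) = 16/70 = 0.229.
With a flat prior the MAP equals the MLE, 16/70.
Mean = 17/(17+55) = 17/72 = 0.236.
Right-skewed posterior ⇒ mode < mean.

posterior mode = 0.229, posterior mean = 0.236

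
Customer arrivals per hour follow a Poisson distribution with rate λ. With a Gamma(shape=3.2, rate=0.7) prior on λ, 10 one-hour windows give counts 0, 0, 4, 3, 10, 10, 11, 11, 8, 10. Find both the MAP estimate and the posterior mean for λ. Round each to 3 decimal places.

Σ counts = 67. Posterior: Gamma(shape = 3.2+67 = 70.2, rate = 0.7+10 = 10.7).
Mode = (α−1)/β = 69.2/10.7 = 6.467.
Mean = α/β = 70.2/10.7 = 6.561.

MAP = 6.467, posterior mean = 6.561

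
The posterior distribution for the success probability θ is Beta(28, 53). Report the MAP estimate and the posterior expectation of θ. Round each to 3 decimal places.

MAP estimate = 0.342, posterior expectation = 0.346

Mode = (28−1)/(28+53−2) = 27/79 = 0.342.
Mean = 28/(28+53) = 28/81 = 0.346.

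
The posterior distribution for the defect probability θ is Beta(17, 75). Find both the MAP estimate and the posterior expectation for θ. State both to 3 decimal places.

Mode = (17−1)/(17+75−2) = 16/90 = 0.178.
Mean = 17/(17+75) = 17/92 = 0.185.
The posterior is right-skewed, so the mean exceeds the mode.

MAP = 0.178; posterior mean = 0.185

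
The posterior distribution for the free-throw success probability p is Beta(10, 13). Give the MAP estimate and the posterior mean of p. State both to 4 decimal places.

MAP = 0.4286; posterior mean = 0.4348

Mode = (10−1)/(10+13−2) = 9/21 = 0.4286.
Mean = 10/(10+13) = 10/23 = 0.4348.
Mean > mode: the posterior has a right tail.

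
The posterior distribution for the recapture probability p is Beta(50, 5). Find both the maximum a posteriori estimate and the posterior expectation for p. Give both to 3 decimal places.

maximum a posteriori estimate = 0.925, posterior expectation = 0.909

Mode = (50−1)/(50+5−2) = 49/53 = 0.925.
Mean = 50/(50+5) = 50/55 = 0.909.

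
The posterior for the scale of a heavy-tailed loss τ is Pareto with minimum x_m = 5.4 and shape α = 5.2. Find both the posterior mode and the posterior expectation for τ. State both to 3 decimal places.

posterior mode = 5.400, posterior expectation = 6.686

The Pareto density is strictly decreasing on [x_m, ∞), so the mode is x_m = 5.400.
Mean = α·x_m/(α−1) = 5.2·5.4/4.2 = 6.686.
The mean is pulled above the mode by the posterior's right skew.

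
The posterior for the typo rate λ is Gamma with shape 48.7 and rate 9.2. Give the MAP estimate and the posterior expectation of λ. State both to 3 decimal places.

Mode = (α−1)/β = 47.7/9.2 = 5.185.
Mean = α/β = 48.7/9.2 = 5.293.
The mean is pulled above the mode by the posterior's right skew.

MAP = 5.185; posterior mean = 5.293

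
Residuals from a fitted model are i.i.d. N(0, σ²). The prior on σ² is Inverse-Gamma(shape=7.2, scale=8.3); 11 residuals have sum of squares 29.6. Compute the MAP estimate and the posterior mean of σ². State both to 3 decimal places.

Posterior: Inverse-Gamma(shape = 7.2+11/2 = 12.7, scale = 8.3+29.6/2 = 23.1).
Mode = β/(α+1) = 23.1/13.7 = 1.686.
Mean = β/(α−1) = 23.1/11.7 = 1.974.
Mean > mode: the posterior has a right tail.

MAP = 1.686, posterior mean = 1.974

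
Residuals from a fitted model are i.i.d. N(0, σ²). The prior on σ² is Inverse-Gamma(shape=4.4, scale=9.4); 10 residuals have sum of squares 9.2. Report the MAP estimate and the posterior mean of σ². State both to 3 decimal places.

MAP = 1.346; posterior mean = 1.667

Posterior: Inverse-Gamma(shape = 4.4+10/2 = 9.4, scale = 9.4+9.2/2 = 14.0).
Mode = β/(α+1) = 14.0/10.4 = 1.346.
Mean = β/(α−1) = 14.0/8.4 = 1.667.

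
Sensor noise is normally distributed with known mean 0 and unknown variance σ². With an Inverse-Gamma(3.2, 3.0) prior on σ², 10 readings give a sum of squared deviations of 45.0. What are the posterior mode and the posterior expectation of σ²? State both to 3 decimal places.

Posterior: Inverse-Gamma(shape = 3.2+10/2 = 8.2, scale = 3.0+45.0/2 = 25.5).
Mode = β/(α+1) = 25.5/9.2 = 2.772.
Mean = β/(α−1) = 25.5/7.2 = 3.542.

MAP = 2.772, posterior mean = 3.542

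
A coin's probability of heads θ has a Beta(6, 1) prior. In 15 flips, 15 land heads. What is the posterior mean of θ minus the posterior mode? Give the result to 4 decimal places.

Posterior: Beta(6+15, 1+0) = Beta(21, 1).
Since β = 1 ≤ 1 and α > 1, the Beta density is monotone increasing on [0,1]; the mode is at 1.
Mean = 21/(21+1) = 0.9545.
Difference = 0.9545 − 1.0000 = -0.0455.
The posterior is left-skewed, so the mode exceeds the mean.

-0.0455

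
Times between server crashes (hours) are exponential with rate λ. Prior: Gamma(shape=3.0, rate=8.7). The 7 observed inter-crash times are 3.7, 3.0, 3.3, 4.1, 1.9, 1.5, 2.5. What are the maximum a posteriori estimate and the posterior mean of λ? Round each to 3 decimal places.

MAP = 0.314, posterior mean = 0.348

Σ times = 20.0. Posterior: Gamma(shape = 3.0+7 = 10.0, rate = 8.7+20.0 = 28.7).
Mode = (α−1)/β = 9.0/28.7 = 0.314.
Mean = α/β = 10.0/28.7 = 0.348.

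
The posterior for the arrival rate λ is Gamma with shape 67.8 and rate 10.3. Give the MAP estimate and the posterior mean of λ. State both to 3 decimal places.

λ_MAP = 6.485, E[λ|data] = 6.583

Mode = (α−1)/β = 66.8/10.3 = 6.485.
Mean = α/β = 67.8/10.3 = 6.583.
Right-skewed posterior ⇒ mode < mean.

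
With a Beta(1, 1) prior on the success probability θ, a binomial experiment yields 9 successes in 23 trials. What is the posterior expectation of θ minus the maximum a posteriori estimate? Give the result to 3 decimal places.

Posterior: Beta(1+9, 1+14) = Beta(10, 15).
Mode = (10−1)/(10+15−2) = 9/23 = 0.391.
With a flat prior the MAP equals the MLE, 9/23.
Mean = 10/(10+15) = 10/25 = 0.400.
Difference = 0.400 − 0.391 = 0.009.

0.009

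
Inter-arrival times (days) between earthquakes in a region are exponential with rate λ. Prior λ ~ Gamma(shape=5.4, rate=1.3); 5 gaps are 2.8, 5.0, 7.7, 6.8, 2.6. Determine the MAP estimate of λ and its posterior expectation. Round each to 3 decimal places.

MAP = 0.359, posterior mean = 0.397

Σ times = 24.9. Posterior: Gamma(shape = 5.4+5 = 10.4, rate = 1.3+24.9 = 26.2).
Mode = (α−1)/β = 9.4/26.2 = 0.359.
Mean = α/β = 10.4/26.2 = 0.397.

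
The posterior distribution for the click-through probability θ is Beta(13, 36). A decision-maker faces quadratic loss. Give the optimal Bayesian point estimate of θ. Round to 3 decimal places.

0.265

Mode = (13−1)/(13+36−2) = 12/47 = 0.255.
Mean = 13/(13+36) = 13/49 = 0.265.
Quadratic loss ⇒ the optimal estimator is the posterior mean.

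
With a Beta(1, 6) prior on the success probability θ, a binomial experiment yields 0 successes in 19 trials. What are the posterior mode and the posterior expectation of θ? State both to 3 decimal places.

MAP = 0.000; posterior mean = 0.038

Posterior: Beta(1+0, 6+19) = Beta(1, 25).
Since α = 1 ≤ 1 and β > 1, the Beta density is monotone decreasing on [0,1]; the mode is at 0.
Mean = 1/(1+25) = 0.038.
The posterior is right-skewed, so the mean exceeds the mode.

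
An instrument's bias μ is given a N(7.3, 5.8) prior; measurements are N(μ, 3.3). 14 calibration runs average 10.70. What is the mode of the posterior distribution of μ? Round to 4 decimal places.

Posterior for μ is Normal. Precision-weighted mean: (1/5.8·7.3 + 14/3.3·10.70) / (1/5.8 + 14/3.3) = 10.5672.
A Normal posterior is symmetric, so mode = mean.
This is the posterior mode — the MAP estimate.

10.5672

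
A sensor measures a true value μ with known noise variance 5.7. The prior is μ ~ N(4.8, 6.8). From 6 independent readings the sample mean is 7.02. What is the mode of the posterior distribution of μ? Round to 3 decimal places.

Posterior for μ is Normal. Precision-weighted mean: (1/6.8·4.8 + 6/5.7·7.02) / (1/6.8 + 6/5.7) = 6.748.
A Normal posterior is symmetric, so mode = mean.
This is the posterior mode — the MAP estimate.

6.748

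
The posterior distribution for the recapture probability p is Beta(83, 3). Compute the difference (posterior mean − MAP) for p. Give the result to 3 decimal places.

Mode = (83−1)/(83+3−2) = 82/84 = 0.976.
Mean = 83/(83+3) = 83/86 = 0.965.
Difference = 0.965 − 0.976 = -0.011.
Mode > mean: the posterior has a left tail.

-0.011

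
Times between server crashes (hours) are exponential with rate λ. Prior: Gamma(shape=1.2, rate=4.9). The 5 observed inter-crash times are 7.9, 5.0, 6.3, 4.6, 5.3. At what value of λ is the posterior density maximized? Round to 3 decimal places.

0.153

Σ times = 29.1. Posterior: Gamma(shape = 1.2+5 = 6.2, rate = 4.9+29.1 = 34.0).
Mode = (α−1)/β = 5.2/34.0 = 0.153.
Mean = α/β = 6.2/34.0 = 0.182.
This is the posterior mode — the MAP estimate.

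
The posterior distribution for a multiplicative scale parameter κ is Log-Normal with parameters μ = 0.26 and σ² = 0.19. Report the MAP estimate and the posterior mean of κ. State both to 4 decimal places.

Mode = exp(μ − σ²) = exp(0.07) = 1.0725.
Mean = exp(μ + σ²/2) = exp(0.355) = 1.4262.

MAP = 1.0725; posterior mean = 1.4262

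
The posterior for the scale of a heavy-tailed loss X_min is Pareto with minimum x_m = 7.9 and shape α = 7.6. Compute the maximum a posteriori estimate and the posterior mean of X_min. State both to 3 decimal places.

The Pareto density is strictly decreasing on [x_m, ∞), so the mode is x_m = 7.900.
Mean = α·x_m/(α−1) = 7.6·7.9/6.6 = 9.097.

MAP: 7.900. Posterior mean: 9.097.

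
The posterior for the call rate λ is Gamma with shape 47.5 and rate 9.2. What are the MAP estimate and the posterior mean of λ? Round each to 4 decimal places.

Mode = (α−1)/β = 46.5/9.2 = 5.0543.
Mean = α/β = 47.5/9.2 = 5.1630.

MAP = 5.0543; posterior mean = 5.1630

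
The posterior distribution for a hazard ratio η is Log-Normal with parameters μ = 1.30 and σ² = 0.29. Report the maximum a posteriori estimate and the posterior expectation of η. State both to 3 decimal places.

MAP: 2.746. Posterior mean: 4.242.

Mode = exp(μ − σ²) = exp(1.01) = 2.746.
Mean = exp(μ + σ²/2) = exp(1.445) = 4.242.
Right-skewed posterior ⇒ mode < mean.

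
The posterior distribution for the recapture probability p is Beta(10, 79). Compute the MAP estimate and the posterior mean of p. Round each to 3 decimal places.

MAP estimate = 0.103, posterior mean = 0.112

Mode = (10−1)/(10+79−2) = 9/87 = 0.103.
Mean = 10/(10+79) = 10/89 = 0.112.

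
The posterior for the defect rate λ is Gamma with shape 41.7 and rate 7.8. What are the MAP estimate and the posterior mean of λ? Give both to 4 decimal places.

Mode = (α−1)/β = 40.7/7.8 = 5.2179.
Mean = α/β = 41.7/7.8 = 5.3462.

MAP = 5.2179; posterior mean = 5.3462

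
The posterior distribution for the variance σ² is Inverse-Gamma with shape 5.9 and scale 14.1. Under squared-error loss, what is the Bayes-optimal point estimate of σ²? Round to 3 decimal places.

2.878

Mode = β/(α+1) = 14.1/6.9 = 2.043.
Mean = β/(α−1) = 14.1/4.9 = 2.878.
Squared-error loss ⇒ the optimal estimator is the posterior mean.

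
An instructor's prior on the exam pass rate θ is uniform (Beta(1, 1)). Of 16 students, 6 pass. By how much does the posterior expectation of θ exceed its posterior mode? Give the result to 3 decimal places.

0.014

Posterior: Beta(1+6, 1+10) = Beta(7, 11).
Mode = (7−1)/(7+11−2) = 6/16 = 0.375.
With a flat prior the MAP equals the MLE, 6/16.
Mean = 7/(7+11) = 7/18 = 0.389.
Difference = 0.389 − 0.375 = 0.014.
The mean is pulled above the mode by the posterior's right skew.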